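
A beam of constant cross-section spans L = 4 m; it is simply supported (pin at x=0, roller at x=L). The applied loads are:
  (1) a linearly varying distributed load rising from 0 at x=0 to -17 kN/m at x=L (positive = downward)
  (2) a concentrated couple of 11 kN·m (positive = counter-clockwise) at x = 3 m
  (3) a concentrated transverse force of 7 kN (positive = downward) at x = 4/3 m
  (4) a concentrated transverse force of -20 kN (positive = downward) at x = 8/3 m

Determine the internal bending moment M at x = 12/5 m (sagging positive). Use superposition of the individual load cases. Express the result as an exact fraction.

Load 1 — triangular load w₀=-17 kN/m (0→w₀ over full span):
  M_1 = w₀Lx/6 - w₀x³/(6L) = (-17)·4·(12/5)/6 - (-17)·(12/5)³/(6·4) = -2176/125 kN·m
Load 2 — applied couple M₀=11 kN·m at a=3 m (b=L-a=1):
  M_2 = M₀x/L  [x≤a] = 11·(12/5)/4 = 33/5 kN·m
Load 3 — point force P=7 kN at a=4/3 m (b=L-a=8/3):
  M_3 = Pa(L-x)/L  [x>a] = 7·(4/3)·(4-(12/5))/4 = 56/15 kN·m
Load 4 — point force P=-20 kN at a=8/3 m (b=L-a=4/3):
  M_4 = Pbx/L  [x≤a] = (-20)·(4/3)·(12/5)/4 = -16 kN·m
Superposition: M = Σ M_i = -8653/375 kN·m ≈ -23.074667 kN·m

M(12/5) = -8653/375 kN·m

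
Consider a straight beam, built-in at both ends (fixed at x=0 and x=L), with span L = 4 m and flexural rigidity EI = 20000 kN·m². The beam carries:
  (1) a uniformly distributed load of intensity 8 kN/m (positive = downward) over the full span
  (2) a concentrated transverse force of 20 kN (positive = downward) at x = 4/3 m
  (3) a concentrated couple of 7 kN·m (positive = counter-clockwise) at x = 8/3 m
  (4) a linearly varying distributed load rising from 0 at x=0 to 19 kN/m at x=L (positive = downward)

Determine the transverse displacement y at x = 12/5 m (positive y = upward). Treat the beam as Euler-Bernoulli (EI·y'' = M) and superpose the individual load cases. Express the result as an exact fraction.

y(12/5) = -2590561/3164062500 m

Load 1 — uniform load w=8 kN/m over full span:
  y_1 = -wx²(L-x)²/(24EI) = -8·(12/5)²·(4-(12/5))²/(24·20000) = -96/390625 m
Load 2 — point force P=20 kN at a=4/3 m (b=L-a=8/3):
  y_2 = -Pa²(L-x)²(3bL-(3b+a)(L-x))/(6L³EI)  [x>a] = -20·(4/3)²·(4-(12/5))²·(3·(8/3)·4-(3·(8/3)+(4/3))·(4-(12/5)))/(6·4³·20000) = -256/1265625 m
Load 3 — applied couple M₀=7 kN·m at a=8/3 m (b=L-a=4/3):
  y_3 = (R_Ax³/6 - M_Ax²/2)/EI  [x≤a] with R_A=7/3, M_A=7/3 = ((7/3)·(12/5)³/6 - (7/3)·(12/5)²/2)/20000 = -21/312500 m
Load 4 — triangular load w₀=19 kN/m (0→w₀ over full span):
  y_4 = -w₀x²(L-x)²(x+2L)/(120LEI) = -19·(12/5)²·(4-(12/5))²·((12/5)+2·4)/(120·4·20000) = -2964/9765625 m
Superposition: y = Σ y_i = -2590561/3164062500 m ≈ -0.000819 m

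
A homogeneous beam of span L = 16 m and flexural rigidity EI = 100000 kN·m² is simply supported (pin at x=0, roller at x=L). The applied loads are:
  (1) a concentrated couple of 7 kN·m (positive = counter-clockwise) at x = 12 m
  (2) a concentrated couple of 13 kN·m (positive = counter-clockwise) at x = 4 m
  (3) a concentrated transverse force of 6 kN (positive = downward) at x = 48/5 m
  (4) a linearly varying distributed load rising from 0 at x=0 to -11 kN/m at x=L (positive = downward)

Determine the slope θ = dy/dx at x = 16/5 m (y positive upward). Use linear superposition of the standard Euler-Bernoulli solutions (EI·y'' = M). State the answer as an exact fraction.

Load 1 — applied couple M₀=7 kN·m at a=12 m (b=L-a=4):
  θ_1 = (M₀x²/(2L)+C₁)/EI  [x≤a] with C₁=M₀(3b²-L²)/(6L)=-91/6 = (7·(16/5)²/(2·16)+(-91/6))/100000 = -1939/15000000 rad
Load 2 — applied couple M₀=13 kN·m at a=4 m (b=L-a=12):
  θ_2 = (M₀x²/(2L)+C₁)/EI  [x≤a] with C₁=M₀(3b²-L²)/(6L)=143/6 = (13·(16/5)²/(2·16)+(143/6))/100000 = 4199/15000000 rad
Load 3 — point force P=6 kN at a=48/5 m (b=L-a=32/5):
  θ_3 = -Pb(L²-b²-3x²)/(6LEI)  [x≤a] = -6·(32/5)·(16²-(32/5)²-3·(16/5)²)/(6·16·100000) = -288/390625 rad
Load 4 — triangular load w₀=-11 kN/m (0→w₀ over full span):
  θ_4 = -w₀(7L⁴-30L²x²+15x⁴)/(360LEI) = -(-11)·(7·16⁴-30·16²·(16/5)²+15·(16/5)⁴)/(360·16·100000) = 128128/17578125 rad
Superposition: θ = Σ θ_i = 1885063/281250000 rad ≈ 0.006702 rad

θ(16/5) = 1885063/281250000 rad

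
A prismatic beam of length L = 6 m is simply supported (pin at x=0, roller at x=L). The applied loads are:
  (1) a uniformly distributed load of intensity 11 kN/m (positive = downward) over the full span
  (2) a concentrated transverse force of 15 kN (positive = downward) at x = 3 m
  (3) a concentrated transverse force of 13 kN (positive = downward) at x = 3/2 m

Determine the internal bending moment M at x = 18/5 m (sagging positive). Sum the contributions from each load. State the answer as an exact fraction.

Load 1 — uniform load w=11 kN/m over full span:
  M_1 = wx(L-x)/2 = 11·(18/5)·(6-(18/5))/2 = 1188/25 kN·m
Load 2 — point force P=15 kN at a=3 m (b=L-a=3):
  M_2 = Pa(L-x)/L  [x>a] = 15·3·(6-(18/5))/6 = 18 kN·m
Load 3 — point force P=13 kN at a=3/2 m (b=L-a=9/2):
  M_3 = Pa(L-x)/L  [x>a] = 13·(3/2)·(6-(18/5))/6 = 39/5 kN·m
Superposition: M = Σ M_i = 1833/25 kN·m ≈ 73.320000 kN·m

M(18/5) = 1833/25 kN·m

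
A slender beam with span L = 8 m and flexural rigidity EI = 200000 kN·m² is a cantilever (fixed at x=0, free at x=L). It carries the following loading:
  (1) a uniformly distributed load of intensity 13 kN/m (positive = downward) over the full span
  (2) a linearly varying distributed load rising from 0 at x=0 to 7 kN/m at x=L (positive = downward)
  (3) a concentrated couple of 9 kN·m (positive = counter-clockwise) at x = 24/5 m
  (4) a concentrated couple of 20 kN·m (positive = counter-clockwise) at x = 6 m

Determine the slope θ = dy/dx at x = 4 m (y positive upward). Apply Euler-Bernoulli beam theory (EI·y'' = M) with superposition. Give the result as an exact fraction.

Load 1 — uniform load w=13 kN/m over full span:
  θ_1 = -wx(x²-3Lx+3L²)/(6EI) = -13·4·(4²-3·8·4+3·8²)/(6·200000) = -91/18750 rad
Load 2 — triangular load w₀=7 kN/m (0→w₀ over full span):
  θ_2 = (w₀Lx²/4-w₀L²x/3-w₀x⁴/(24L))/EI = (7·8·4²/4-7·8²·4/3-7·4⁴/(24·8))/200000 = -287/150000 rad
Load 3 — applied couple M₀=9 kN·m at a=24/5 m (b=L-a=16/5):
  θ_3 = M₀x/EI  [x≤a] = 9·4/200000 = 9/50000 rad
Load 4 — applied couple M₀=20 kN·m at a=6 m (b=L-a=2):
  θ_4 = M₀x/EI  [x≤a] = 20·4/200000 = 1/2500 rad
Superposition: θ = Σ θ_i = -58/9375 rad ≈ -0.006187 rad

θ(4) = -58/9375 rad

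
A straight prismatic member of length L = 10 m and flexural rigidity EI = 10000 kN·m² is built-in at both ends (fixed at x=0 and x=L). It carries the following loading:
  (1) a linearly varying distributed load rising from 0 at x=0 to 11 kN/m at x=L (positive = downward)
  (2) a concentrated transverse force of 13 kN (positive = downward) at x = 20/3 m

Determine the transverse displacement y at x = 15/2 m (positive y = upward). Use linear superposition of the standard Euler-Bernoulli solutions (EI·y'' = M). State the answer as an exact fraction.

Load 1 — triangular load w₀=11 kN/m (0→w₀ over full span):
  y_1 = -w₀x²(L-x)²(x+2L)/(120LEI) = -11·(15/2)²·(10-(15/2))²·((15/2)+2·10)/(120·10·10000) = -363/40960 m
Load 2 — point force P=13 kN at a=20/3 m (b=L-a=10/3):
  y_2 = -Pa²(L-x)²(3bL-(3b+a)(L-x))/(6L³EI)  [x>a] = -13·(20/3)²·(10-(15/2))²·(3·(10/3)·10-(3·(10/3)+(20/3))·(10-(15/2)))/(6·10³·10000) = -91/25920 m
Superposition: y = Σ y_i = -41051/3317760 m ≈ -0.012373 m

y(15/2) = -41051/3317760 m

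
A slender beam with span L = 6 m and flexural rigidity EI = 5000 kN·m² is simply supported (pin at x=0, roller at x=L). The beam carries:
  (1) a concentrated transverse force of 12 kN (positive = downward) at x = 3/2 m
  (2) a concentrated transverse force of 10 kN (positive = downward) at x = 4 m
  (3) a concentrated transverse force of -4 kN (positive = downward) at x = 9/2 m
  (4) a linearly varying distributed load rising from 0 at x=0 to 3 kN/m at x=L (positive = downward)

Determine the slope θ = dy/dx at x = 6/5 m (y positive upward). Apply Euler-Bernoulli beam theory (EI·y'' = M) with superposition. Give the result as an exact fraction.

θ(6/5) = -107159/14062500 rad

Load 1 — point force P=12 kN at a=3/2 m (b=L-a=9/2):
  θ_1 = -Pb(L²-b²-3x²)/(6LEI)  [x≤a] = -12·(9/2)·(6²-(9/2)²-3·(6/5)²)/(6·6·5000) = -3429/1000000 rad
Load 2 — point force P=10 kN at a=4 m (b=L-a=2):
  θ_2 = -Pb(L²-b²-3x²)/(6LEI)  [x≤a] = -10·2·(6²-2²-3·(6/5)²)/(6·6·5000) = -173/56250 rad
Load 3 — point force P=-4 kN at a=9/2 m (b=L-a=3/2):
  θ_3 = -Pb(L²-b²-3x²)/(6LEI)  [x≤a] = -(-4)·(3/2)·(6²-(3/2)²-3·(6/5)²)/(6·6·5000) = 981/1000000 rad
Load 4 — triangular load w₀=3 kN/m (0→w₀ over full span):
  θ_4 = -w₀(7L⁴-30L²x²+15x⁴)/(360LEI) = -3·(7·6⁴-30·6²·(6/5)²+15·(6/5)⁴)/(360·6·5000) = -819/390625 rad
Superposition: θ = Σ θ_i = -107159/14062500 rad ≈ -0.007620 rad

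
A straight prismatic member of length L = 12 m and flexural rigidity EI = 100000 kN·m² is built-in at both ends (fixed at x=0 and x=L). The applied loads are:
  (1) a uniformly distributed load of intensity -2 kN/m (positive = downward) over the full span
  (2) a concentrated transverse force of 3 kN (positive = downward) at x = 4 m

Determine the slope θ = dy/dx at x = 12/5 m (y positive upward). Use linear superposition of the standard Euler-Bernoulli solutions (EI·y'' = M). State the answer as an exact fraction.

θ(12/5) = 83/390625 rad

Load 1 — uniform load w=-2 kN/m over full span:
  θ_1 = -wx(L-x)(L-2x)/(12EI) = -(-2)·(12/5)·(12-(12/5))·(12-2·(12/5))/(12·100000) = 108/390625 rad
Load 2 — point force P=3 kN at a=4 m (b=L-a=8):
  θ_2 = -Pb²x(2aL-(3a+b)x)/(2L³EI)  [x≤a] = -3·8²·(12/5)·(2·4·12-(3·4+8)·(12/5))/(2·12³·100000) = -1/15625 rad
Superposition: θ = Σ θ_i = 83/390625 rad ≈ 0.000212 rad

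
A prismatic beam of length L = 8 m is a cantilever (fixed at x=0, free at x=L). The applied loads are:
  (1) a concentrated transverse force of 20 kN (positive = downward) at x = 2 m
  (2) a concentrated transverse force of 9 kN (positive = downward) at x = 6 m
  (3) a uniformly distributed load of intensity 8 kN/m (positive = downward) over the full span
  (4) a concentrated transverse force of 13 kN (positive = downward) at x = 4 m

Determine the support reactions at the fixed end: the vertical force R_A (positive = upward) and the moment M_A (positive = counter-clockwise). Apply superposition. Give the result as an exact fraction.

R_A = 106 kN, M_A = 402 kN·m

Load 1 — point force P=20 kN at a=2 m (b=L-a=6):
  R_A = P = 20 kN
  M_A = Pa = 20·2 = 40 kN·m
Load 2 — point force P=9 kN at a=6 m (b=L-a=2):
  R_A = P = 9 kN
  M_A = Pa = 9·6 = 54 kN·m
Load 3 — uniform load w=8 kN/m over full span:
  R_A = wL = 8·8 = 64 kN
  M_A = wL²/2 = 8·8²/2 = 256 kN·m
Load 4 — point force P=13 kN at a=4 m (b=L-a=4):
  R_A = P = 13 kN
  M_A = Pa = 13·4 = 52 kN·m
Superposition: R_A = 106 kN, M_A = 402 kN·m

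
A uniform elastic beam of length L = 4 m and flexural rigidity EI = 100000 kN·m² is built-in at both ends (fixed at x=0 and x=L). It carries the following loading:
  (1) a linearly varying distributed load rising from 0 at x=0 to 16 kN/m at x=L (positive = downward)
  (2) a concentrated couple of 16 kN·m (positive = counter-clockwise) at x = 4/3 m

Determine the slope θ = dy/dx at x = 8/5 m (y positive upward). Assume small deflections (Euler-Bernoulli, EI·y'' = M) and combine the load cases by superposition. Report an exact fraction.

Load 1 — triangular load w₀=16 kN/m (0→w₀ over full span):
  θ_1 = -w₀(2x(L-x)(L-2x)(x+2L)+x²(L-x)²)/(120LEI) = -16·(2·(8/5)·(4-(8/5))·(4-2·(8/5))·((8/5)+2·4)+(8/5)²·(4-(8/5))²)/(120·4·100000) = -48/1953125 rad
Load 2 — applied couple M₀=16 kN·m at a=4/3 m (b=L-a=8/3):
  θ_2 = (R_Ax²/2 - M_Ax - M₀(x-a))/EI  [x>a] with R_A=16/3, M_A=0 = ((16/3)·(8/5)²/2 - 0·(8/5) - 16·((8/5)-(4/3)))/100000 = 2/78125 rad
Superposition: θ = Σ θ_i = 2/1953125 rad ≈ 0.000001 rad

θ(8/5) = 2/1953125 rad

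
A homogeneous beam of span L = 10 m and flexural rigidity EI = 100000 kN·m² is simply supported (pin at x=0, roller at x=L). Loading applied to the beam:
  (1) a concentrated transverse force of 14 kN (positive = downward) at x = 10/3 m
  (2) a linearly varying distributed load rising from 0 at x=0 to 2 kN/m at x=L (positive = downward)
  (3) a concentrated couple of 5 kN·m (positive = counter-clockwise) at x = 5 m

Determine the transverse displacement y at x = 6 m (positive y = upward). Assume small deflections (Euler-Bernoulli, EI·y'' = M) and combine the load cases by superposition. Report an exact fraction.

Load 1 — point force P=14 kN at a=10/3 m (b=L-a=20/3):
  y_1 = -Pa(L-x)(2Lx-a²-x²)/(6LEI)  [x>a] = -14·(10/3)·(10-6)·(2·10·6-(10/3)²-6²)/(6·10·100000) = -574/253125 m
Load 2 — triangular load w₀=2 kN/m (0→w₀ over full span):
  y_2 = -w₀x(7L⁴-10L²x²+3x⁴)/(360LEI) = -2·6·(7·10⁴-10·10²·6²+3·6⁴)/(360·10·100000) = -296/234375 m
Load 3 — applied couple M₀=5 kN·m at a=5 m (b=L-a=5):
  y_3 = (M₀x³/(6L)-M₀(x-a)²/2+C₁x)/EI  [x>a] with C₁=M₀(3b²-L²)/(6L)=-25/12 = (5·6³/(6·10)-5·(6-5)²/2+(-25/12)·6)/100000 = 3/100000 m
Superposition: y = Σ y_i = -708869/202500000 m ≈ -0.003501 m

y(6) = -708869/202500000 m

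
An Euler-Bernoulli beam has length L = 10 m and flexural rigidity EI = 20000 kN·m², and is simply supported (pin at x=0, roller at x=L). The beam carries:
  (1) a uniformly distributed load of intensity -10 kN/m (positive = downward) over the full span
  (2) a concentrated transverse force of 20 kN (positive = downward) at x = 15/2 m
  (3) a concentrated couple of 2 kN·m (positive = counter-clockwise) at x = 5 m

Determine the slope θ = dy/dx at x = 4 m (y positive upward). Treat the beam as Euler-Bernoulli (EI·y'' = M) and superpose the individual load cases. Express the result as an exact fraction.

θ(4) = 3439/800000 rad

Load 1 — uniform load w=-10 kN/m over full span:
  θ_1 = -w(L³-6Lx²+4x³)/(24EI) = -(-10)·(10³-6·10·4²+4·4³)/(24·20000) = 37/6000 rad
Load 2 — point force P=20 kN at a=15/2 m (b=L-a=5/2):
  θ_2 = -Pb(L²-b²-3x²)/(6LEI)  [x≤a] = -20·(5/2)·(10²-(5/2)²-3·4²)/(6·10·20000) = -61/32000 rad
Load 3 — applied couple M₀=2 kN·m at a=5 m (b=L-a=5):
  θ_3 = (M₀x²/(2L)+C₁)/EI  [x≤a] with C₁=M₀(3b²-L²)/(6L)=-5/6 = (2·4²/(2·10)+(-5/6))/20000 = 23/600000 rad
Superposition: θ = Σ θ_i = 3439/800000 rad ≈ 0.004299 rad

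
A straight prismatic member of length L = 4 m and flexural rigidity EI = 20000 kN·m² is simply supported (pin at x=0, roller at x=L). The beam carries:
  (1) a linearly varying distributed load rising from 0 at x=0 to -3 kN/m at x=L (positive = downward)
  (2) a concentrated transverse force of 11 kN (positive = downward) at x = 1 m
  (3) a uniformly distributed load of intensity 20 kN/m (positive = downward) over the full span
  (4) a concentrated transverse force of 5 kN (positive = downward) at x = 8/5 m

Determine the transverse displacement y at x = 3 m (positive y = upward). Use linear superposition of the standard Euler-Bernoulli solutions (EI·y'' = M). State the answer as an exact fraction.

y(3) = -130427/48000000 m

Load 1 — triangular load w₀=-3 kN/m (0→w₀ over full span):
  y_1 = -w₀x(7L⁴-10L²x²+3x⁴)/(360LEI) = -(-3)·3·(7·4⁴-10·4²·3²+3·3⁴)/(360·4·20000) = 119/640000 m
Load 2 — point force P=11 kN at a=1 m (b=L-a=3):
  y_2 = -Pa(L-x)(2Lx-a²-x²)/(6LEI)  [x>a] = -11·1·(4-3)·(2·4·3-1²-3²)/(6·4·20000) = -77/240000 m
Load 3 — uniform load w=20 kN/m over full span:
  y_3 = -wx(L³-2Lx²+x³)/(24EI) = -20·3·(4³-2·4·3²+3³)/(24·20000) = -19/8000 m
Load 4 — point force P=5 kN at a=8/5 m (b=L-a=12/5):
  y_4 = -Pa(L-x)(2Lx-a²-x²)/(6LEI)  [x>a] = -5·(8/5)·(4-3)·(2·4·3-(8/5)²-3²)/(6·4·20000) = -311/1500000 m
Superposition: y = Σ y_i = -130427/48000000 m ≈ -0.002717 m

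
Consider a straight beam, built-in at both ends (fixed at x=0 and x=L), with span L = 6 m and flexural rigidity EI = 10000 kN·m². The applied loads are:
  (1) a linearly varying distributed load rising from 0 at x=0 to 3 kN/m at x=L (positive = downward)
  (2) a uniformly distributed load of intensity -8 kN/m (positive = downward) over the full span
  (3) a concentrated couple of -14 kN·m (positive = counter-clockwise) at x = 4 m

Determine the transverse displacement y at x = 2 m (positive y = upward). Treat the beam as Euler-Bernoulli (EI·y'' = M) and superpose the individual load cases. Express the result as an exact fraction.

Load 1 — triangular load w₀=3 kN/m (0→w₀ over full span):
  y_1 = -w₀x²(L-x)²(x+2L)/(120LEI) = -3·2²·(6-2)²·(2+2·6)/(120·6·10000) = -7/18750 m
Load 2 — uniform load w=-8 kN/m over full span:
  y_2 = -wx²(L-x)²/(24EI) = -(-8)·2²·(6-2)²/(24·10000) = 4/1875 m
Load 3 — applied couple M₀=-14 kN·m at a=4 m (b=L-a=2):
  y_3 = (R_Ax³/6 - M_Ax²/2)/EI  [x≤a] with R_A=-28/9, M_A=-14/3 = ((-28/9)·2³/6 - (-14/3)·2²/2)/10000 = 7/13500 m
Superposition: y = Σ y_i = 769/337500 m ≈ 0.002279 m

y(2) = 769/337500 m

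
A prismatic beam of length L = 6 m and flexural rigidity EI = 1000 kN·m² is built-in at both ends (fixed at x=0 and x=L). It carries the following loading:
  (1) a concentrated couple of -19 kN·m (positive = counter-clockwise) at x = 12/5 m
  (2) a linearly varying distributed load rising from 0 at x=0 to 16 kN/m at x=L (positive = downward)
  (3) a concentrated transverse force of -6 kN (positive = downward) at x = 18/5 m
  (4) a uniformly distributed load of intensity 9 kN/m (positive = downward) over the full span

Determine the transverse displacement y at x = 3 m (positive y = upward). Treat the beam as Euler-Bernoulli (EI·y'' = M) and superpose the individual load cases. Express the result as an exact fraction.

y(3) = -58167/1000000 m

Load 1 — applied couple M₀=-19 kN·m at a=12/5 m (b=L-a=18/5):
  y_1 = (R_Ax³/6 - M_Ax²/2 - M₀(x-a)²/2)/EI  [x>a] with R_A=-114/25, M_A=-57/25 = ((-114/25)·3³/6 - (-57/25)·3²/2 - (-19)·(3-(12/5))²/2)/1000 = -171/25000 m
Load 2 — triangular load w₀=16 kN/m (0→w₀ over full span):
  y_2 = -w₀x²(L-x)²(x+2L)/(120LEI) = -16·3²·(6-3)²·(3+2·6)/(120·6·1000) = -27/1000 m
Load 3 — point force P=-6 kN at a=18/5 m (b=L-a=12/5):
  y_3 = -Pb²x²(3aL-(3a+b)x)/(6L³EI)  [x≤a] = -(-6)·(12/5)²·3²·(3·(18/5)·6-(3·(18/5)+(12/5))·3)/(6·6³·1000) = 189/31250 m
Load 4 — uniform load w=9 kN/m over full span:
  y_4 = -wx²(L-x)²/(24EI) = -9·3²·(6-3)²/(24·1000) = -243/8000 m
Superposition: y = Σ y_i = -58167/1000000 m ≈ -0.058167 m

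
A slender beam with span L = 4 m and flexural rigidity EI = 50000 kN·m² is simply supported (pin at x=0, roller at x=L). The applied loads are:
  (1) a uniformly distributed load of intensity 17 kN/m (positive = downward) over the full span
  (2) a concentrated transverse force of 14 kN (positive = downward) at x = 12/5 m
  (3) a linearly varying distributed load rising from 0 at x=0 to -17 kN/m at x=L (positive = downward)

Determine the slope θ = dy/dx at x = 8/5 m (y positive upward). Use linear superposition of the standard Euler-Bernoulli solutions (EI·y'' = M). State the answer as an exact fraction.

θ(8/5) = -3862/17578125 rad

Load 1 — uniform load w=17 kN/m over full span:
  θ_1 = -w(L³-6Lx²+4x³)/(24EI) = -17·(4³-6·4·(8/5)²+4·(8/5)³)/(24·50000) = -629/2343750 rad
Load 2 — point force P=14 kN at a=12/5 m (b=L-a=8/5):
  θ_2 = -Pb(L²-b²-3x²)/(6LEI)  [x≤a] = -14·(8/5)·(4²-(8/5)²-3·(8/5)²)/(6·4·50000) = -42/390625 rad
Load 3 — triangular load w₀=-17 kN/m (0→w₀ over full span):
  θ_3 = -w₀(7L⁴-30L²x²+15x⁴)/(360LEI) = -(-17)·(7·4⁴-30·4²·(8/5)²+15·(8/5)⁴)/(360·4·50000) = 5491/35156250 rad
Superposition: θ = Σ θ_i = -3862/17578125 rad ≈ -0.000220 rad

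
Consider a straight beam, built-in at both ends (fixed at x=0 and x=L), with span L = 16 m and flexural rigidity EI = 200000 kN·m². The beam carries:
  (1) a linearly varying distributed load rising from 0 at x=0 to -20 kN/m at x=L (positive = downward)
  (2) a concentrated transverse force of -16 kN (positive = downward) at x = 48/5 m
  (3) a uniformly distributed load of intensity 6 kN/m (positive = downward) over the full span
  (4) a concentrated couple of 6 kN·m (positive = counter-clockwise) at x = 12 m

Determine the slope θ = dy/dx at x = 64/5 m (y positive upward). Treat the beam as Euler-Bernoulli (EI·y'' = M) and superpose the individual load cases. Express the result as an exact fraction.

Load 1 — triangular load w₀=-20 kN/m (0→w₀ over full span):
  θ_1 = -w₀(2x(L-x)(L-2x)(x+2L)+x²(L-x)²)/(120LEI) = -(-20)·(2·(64/5)·(16-(64/5))·(16-2·(64/5))·((64/5)+2·16)+(64/5)²·(16-(64/5))²)/(120·16·200000) = -2048/1171875 rad
Load 2 — point force P=-16 kN at a=48/5 m (b=L-a=32/5):
  θ_2 = Pa²(L-x)(2bL-(3b+a)(L-x))/(2L³EI)  [x>a] = (-16)·(48/5)²·(16-(64/5))·(2·(32/5)·16-(3·(32/5)+(48/5))·(16-(64/5)))/(2·16³·200000) = -3168/9765625 rad
Load 3 — uniform load w=6 kN/m over full span:
  θ_3 = -wx(L-x)(L-2x)/(12EI) = -6·(64/5)·(16-(64/5))·(16-2·(64/5))/(12·200000) = 384/390625 rad
Load 4 — applied couple M₀=6 kN·m at a=12 m (b=L-a=4):
  θ_4 = (R_Ax²/2 - M_Ax - M₀(x-a))/EI  [x>a] with R_A=27/64, M_A=15/8 = ((27/64)·(64/5)²/2 - (15/8)·(64/5) - 6·((64/5)-12))/200000 = 9/312500 rad
Superposition: θ = Σ θ_i = -124241/117187500 rad ≈ -0.001060 rad

θ(64/5) = -124241/117187500 rad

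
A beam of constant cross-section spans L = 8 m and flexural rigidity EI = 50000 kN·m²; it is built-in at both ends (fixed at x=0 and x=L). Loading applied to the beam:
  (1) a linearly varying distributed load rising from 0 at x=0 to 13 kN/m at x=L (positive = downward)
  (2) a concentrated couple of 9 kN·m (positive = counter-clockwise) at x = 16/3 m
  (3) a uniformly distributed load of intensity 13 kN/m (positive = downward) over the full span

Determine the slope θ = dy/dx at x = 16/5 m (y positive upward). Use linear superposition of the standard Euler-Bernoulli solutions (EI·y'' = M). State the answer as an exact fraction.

Load 1 — triangular load w₀=13 kN/m (0→w₀ over full span):
  θ_1 = -w₀(2x(L-x)(L-2x)(x+2L)+x²(L-x)²)/(120LEI) = -13·(2·(16/5)·(8-(16/5))·(8-2·(16/5))·((16/5)+2·8)+(16/5)²·(8-(16/5))²)/(120·8·50000) = -624/1953125 rad
Load 2 — applied couple M₀=9 kN·m at a=16/3 m (b=L-a=8/3):
  θ_2 = (R_Ax²/2 - M_Ax)/EI  [x≤a] with R_A=3/2, M_A=3 = ((3/2)·(16/5)²/2 - 3·(16/5))/50000 = -3/78125 rad
Load 3 — uniform load w=13 kN/m over full span:
  θ_3 = -wx(L-x)(L-2x)/(12EI) = -13·(16/5)·(8-(16/5))·(8-2·(16/5))/(12·50000) = -208/390625 rad
Superposition: θ = Σ θ_i = -1739/1953125 rad ≈ -0.000890 rad

θ(16/5) = -1739/1953125 rad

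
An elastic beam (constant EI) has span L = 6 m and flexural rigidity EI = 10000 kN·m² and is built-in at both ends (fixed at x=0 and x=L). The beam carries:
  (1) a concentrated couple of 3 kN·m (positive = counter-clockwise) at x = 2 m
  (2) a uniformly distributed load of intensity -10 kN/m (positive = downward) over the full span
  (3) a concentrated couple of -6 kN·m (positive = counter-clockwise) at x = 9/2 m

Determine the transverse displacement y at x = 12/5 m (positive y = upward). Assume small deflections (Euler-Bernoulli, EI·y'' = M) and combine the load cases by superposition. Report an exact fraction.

Load 1 — applied couple M₀=3 kN·m at a=2 m (b=L-a=4):
  y_1 = (R_Ax³/6 - M_Ax²/2 - M₀(x-a)²/2)/EI  [x>a] with R_A=2/3, M_A=0 = ((2/3)·(12/5)³/6 - 0·(12/5)²/2 - 3·((12/5)-2)²/2)/10000 = 81/625000 m
Load 2 — uniform load w=-10 kN/m over full span:
  y_2 = -wx²(L-x)²/(24EI) = -(-10)·(12/5)²·(6-(12/5))²/(24·10000) = 243/78125 m
Load 3 — applied couple M₀=-6 kN·m at a=9/2 m (b=L-a=3/2):
  y_3 = (R_Ax³/6 - M_Ax²/2)/EI  [x≤a] with R_A=-9/8, M_A=-15/8 = ((-9/8)·(12/5)³/6 - (-15/8)·(12/5)²/2)/10000 = 351/1250000 m
Superposition: y = Σ y_i = 4401/1250000 m ≈ 0.003521 m

y(12/5) = 4401/1250000 m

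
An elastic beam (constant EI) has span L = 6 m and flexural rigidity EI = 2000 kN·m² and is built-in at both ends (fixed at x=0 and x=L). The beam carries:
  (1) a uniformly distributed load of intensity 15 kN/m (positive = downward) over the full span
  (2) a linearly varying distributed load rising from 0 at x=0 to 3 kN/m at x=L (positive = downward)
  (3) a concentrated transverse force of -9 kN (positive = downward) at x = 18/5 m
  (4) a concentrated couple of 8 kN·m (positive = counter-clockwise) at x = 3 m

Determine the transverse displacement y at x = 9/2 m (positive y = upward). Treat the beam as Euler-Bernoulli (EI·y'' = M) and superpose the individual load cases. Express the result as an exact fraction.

y(9/2) = -320211/25600000 m

Load 1 — uniform load w=15 kN/m over full span:
  y_1 = -wx²(L-x)²/(24EI) = -15·(9/2)²·(6-(9/2))²/(24·2000) = -729/51200 m
Load 2 — triangular load w₀=3 kN/m (0→w₀ over full span):
  y_2 = -w₀x²(L-x)²(x+2L)/(120LEI) = -3·(9/2)²·(6-(9/2))²·((9/2)+2·6)/(120·6·2000) = -8019/5120000 m
Load 3 — point force P=-9 kN at a=18/5 m (b=L-a=12/5):
  y_3 = -Pa²(L-x)²(3bL-(3b+a)(L-x))/(6L³EI)  [x>a] = -(-9)·(18/5)²·(6-(9/2))²·(3·(12/5)·6-(3·(12/5)+(18/5))·(6-(9/2)))/(6·6³·2000) = 2187/800000 m
Load 4 — applied couple M₀=8 kN·m at a=3 m (b=L-a=3):
  y_4 = (R_Ax³/6 - M_Ax²/2 - M₀(x-a)²/2)/EI  [x>a] with R_A=2, M_A=2 = (2·(9/2)³/6 - 2·(9/2)²/2 - 8·((9/2)-3)²/2)/2000 = 9/16000 m
Superposition: y = Σ y_i = -320211/25600000 m ≈ -0.012508 m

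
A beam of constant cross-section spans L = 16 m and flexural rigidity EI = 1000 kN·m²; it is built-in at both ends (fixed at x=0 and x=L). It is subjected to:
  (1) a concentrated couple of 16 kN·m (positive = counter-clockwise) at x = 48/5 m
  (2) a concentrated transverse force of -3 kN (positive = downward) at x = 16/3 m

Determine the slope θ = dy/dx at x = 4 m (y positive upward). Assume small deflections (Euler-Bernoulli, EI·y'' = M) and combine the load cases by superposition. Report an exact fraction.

Load 1 — applied couple M₀=16 kN·m at a=48/5 m (b=L-a=32/5):
  θ_1 = (R_Ax²/2 - M_Ax)/EI  [x≤a] with R_A=36/25, M_A=128/25 = ((36/25)·4²/2 - (128/25)·4)/1000 = -28/3125 rad
Load 2 — point force P=-3 kN at a=16/3 m (b=L-a=32/3):
  θ_2 = -Pb²x(2aL-(3a+b)x)/(2L³EI)  [x≤a] = -(-3)·(32/3)²·4·(2·(16/3)·16-(3·(16/3)+(32/3))·4)/(2·16³·1000) = 4/375 rad
Superposition: θ = Σ θ_i = 16/9375 rad ≈ 0.001707 rad

θ(4) = 16/9375 rad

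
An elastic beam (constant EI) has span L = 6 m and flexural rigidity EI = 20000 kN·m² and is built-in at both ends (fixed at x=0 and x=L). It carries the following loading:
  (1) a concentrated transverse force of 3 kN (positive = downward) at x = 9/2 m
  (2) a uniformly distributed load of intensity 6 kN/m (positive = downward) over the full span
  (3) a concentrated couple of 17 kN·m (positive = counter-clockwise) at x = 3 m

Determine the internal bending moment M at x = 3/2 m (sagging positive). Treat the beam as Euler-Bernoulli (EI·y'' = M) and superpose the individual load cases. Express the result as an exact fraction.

Load 1 — point force P=3 kN at a=9/2 m (b=L-a=3/2):
  M_1 = Pb²(3a+b)x/L³ - Pab²/L²  [x≤a] = 3·(3/2)²·(3·(9/2)+(3/2))·(3/2)/6³ - 3·(9/2)·(3/2)²/6² = -9/64 kN·m
Load 2 — uniform load w=6 kN/m over full span:
  M_2 = wLx/2 - wL²/12 - wx²/2 = 6·6·(3/2)/2 - 6·6²/12 - 6·(3/2)²/2 = 9/4 kN·m
Load 3 — applied couple M₀=17 kN·m at a=3 m (b=L-a=3):
  M_3 = R_Ax - M_A  [x≤a] with R_A=17/4, M_A=17/4 = (17/4)·(3/2) - (17/4) = 17/8 kN·m
Superposition: M = Σ M_i = 271/64 kN·m ≈ 4.234375 kN·m

M(3/2) = 271/64 kN·m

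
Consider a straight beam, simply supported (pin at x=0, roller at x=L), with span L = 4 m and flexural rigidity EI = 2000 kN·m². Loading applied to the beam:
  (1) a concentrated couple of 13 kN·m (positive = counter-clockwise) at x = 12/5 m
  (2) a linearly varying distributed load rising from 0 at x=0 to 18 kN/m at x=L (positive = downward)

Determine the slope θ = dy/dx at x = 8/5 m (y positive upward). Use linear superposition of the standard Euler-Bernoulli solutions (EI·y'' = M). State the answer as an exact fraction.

Load 1 — applied couple M₀=13 kN·m at a=12/5 m (b=L-a=8/5):
  θ_1 = (M₀x²/(2L)+C₁)/EI  [x≤a] with C₁=M₀(3b²-L²)/(6L)=-338/75 = (13·(8/5)²/(2·4)+(-338/75))/2000 = -13/75000 rad
Load 2 — triangular load w₀=18 kN/m (0→w₀ over full span):
  θ_2 = -w₀(7L⁴-30L²x²+15x⁴)/(360LEI) = -18·(7·4⁴-30·4²·(8/5)²+15·(8/5)⁴)/(360·4·2000) = -323/78125 rad
Superposition: θ = Σ θ_i = -8077/1875000 rad ≈ -0.004308 rad

θ(8/5) = -8077/1875000 rad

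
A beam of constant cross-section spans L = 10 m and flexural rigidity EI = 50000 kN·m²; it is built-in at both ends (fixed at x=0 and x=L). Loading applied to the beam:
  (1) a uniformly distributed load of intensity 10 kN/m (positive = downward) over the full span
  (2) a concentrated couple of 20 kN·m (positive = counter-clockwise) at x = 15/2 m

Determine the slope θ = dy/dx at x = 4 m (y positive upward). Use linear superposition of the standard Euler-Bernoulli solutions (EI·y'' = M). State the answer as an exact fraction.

Load 1 — uniform load w=10 kN/m over full span:
  θ_1 = -wx(L-x)(L-2x)/(12EI) = -10·4·(10-4)·(10-2·4)/(12·50000) = -1/1250 rad
Load 2 — applied couple M₀=20 kN·m at a=15/2 m (b=L-a=5/2):
  θ_2 = (R_Ax²/2 - M_Ax)/EI  [x≤a] with R_A=9/4, M_A=25/4 = ((9/4)·4²/2 - (25/4)·4)/50000 = -7/50000 rad
Superposition: θ = Σ θ_i = -47/50000 rad ≈ -0.000940 rad

θ(4) = -47/50000 rad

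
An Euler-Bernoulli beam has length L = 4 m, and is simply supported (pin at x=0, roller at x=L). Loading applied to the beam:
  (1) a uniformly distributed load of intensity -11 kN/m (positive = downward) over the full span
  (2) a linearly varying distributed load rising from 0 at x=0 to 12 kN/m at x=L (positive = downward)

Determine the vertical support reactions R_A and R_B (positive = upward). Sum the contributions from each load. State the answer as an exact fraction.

Load 1 — uniform load w=-11 kN/m over full span:
  R_A = wL/2 = (-11)·4/2 = -22 kN
  R_B = wL/2 = (-11)·4/2 = -22 kN
Load 2 — triangular load w₀=12 kN/m (0→w₀ over full span):
  R_A = w₀L/6 = 12·4/6 = 8 kN
  R_B = w₀L/3 = 12·4/3 = 16 kN
Superposition: R_A = -14 kN, R_B = -6 kN

R_A = -14 kN, R_B = -6 kN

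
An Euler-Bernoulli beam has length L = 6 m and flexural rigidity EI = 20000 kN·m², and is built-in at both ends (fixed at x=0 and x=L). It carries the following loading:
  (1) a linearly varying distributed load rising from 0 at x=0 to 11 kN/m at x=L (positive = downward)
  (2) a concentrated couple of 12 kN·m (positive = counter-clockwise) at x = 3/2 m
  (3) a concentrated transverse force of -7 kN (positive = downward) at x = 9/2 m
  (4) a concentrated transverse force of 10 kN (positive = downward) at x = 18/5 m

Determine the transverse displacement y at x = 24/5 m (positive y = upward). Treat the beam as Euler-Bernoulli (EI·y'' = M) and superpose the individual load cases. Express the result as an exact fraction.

y(24/5) = -2066661/5000000000 m

Load 1 — triangular load w₀=11 kN/m (0→w₀ over full span):
  y_1 = -w₀x²(L-x)²(x+2L)/(120LEI) = -11·(24/5)²·(6-(24/5))²·((24/5)+2·6)/(120·6·20000) = -4158/9765625 m
Load 2 — applied couple M₀=12 kN·m at a=3/2 m (b=L-a=9/2):
  y_2 = (R_Ax³/6 - M_Ax²/2 - M₀(x-a)²/2)/EI  [x>a] with R_A=9/4, M_A=-9/4 = ((9/4)·(24/5)³/6 - (-9/4)·(24/5)²/2 - 12·((24/5)-(3/2))²/2)/20000 = 513/5000000 m
Load 3 — point force P=-7 kN at a=9/2 m (b=L-a=3/2):
  y_3 = -Pa²(L-x)²(3bL-(3b+a)(L-x))/(6L³EI)  [x>a] = -(-7)·(9/2)²·(6-(24/5))²·(3·(3/2)·6-(3·(3/2)+(9/2))·(6-(24/5)))/(6·6³·20000) = 5103/40000000 m
Load 4 — point force P=10 kN at a=18/5 m (b=L-a=12/5):
  y_4 = -Pa²(L-x)²(3bL-(3b+a)(L-x))/(6L³EI)  [x>a] = -10·(18/5)²·(6-(24/5))²·(3·(12/5)·6-(3·(12/5)+(18/5))·(6-(24/5)))/(6·6³·20000) = -1701/7812500 m
Superposition: y = Σ y_i = -2066661/5000000000 m ≈ -0.000413 m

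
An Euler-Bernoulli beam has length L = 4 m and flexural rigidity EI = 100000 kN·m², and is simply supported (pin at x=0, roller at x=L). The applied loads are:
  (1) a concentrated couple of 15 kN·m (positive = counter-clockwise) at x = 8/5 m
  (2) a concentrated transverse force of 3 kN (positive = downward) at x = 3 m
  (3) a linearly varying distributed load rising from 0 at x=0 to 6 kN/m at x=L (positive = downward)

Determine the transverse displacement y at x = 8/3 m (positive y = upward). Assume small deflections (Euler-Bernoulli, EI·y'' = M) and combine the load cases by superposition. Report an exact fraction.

y(8/3) = -7451/121500000 m

Load 1 — applied couple M₀=15 kN·m at a=8/5 m (b=L-a=12/5):
  y_1 = (M₀x³/(6L)-M₀(x-a)²/2+C₁x)/EI  [x>a] with C₁=M₀(3b²-L²)/(6L)=4/5 = (15·(8/3)³/(6·4)-15·((8/3)-(8/5))²/2+(4/5)·(8/3))/100000 = 23/421875 m
Load 2 — point force P=3 kN at a=3 m (b=L-a=1):
  y_2 = -Pbx(L²-b²-x²)/(6LEI)  [x≤a] = -3·1·(8/3)·(4²-1²-(8/3)²)/(6·4·100000) = -71/2700000 m
Load 3 — triangular load w₀=6 kN/m (0→w₀ over full span):
  y_3 = -w₀x(7L⁴-10L²x²+3x⁴)/(360LEI) = -6·(8/3)·(7·4⁴-10·4²·(8/3)²+3·(8/3)⁴)/(360·4·100000) = -68/759375 m
Superposition: y = Σ y_i = -7451/121500000 m ≈ -0.000061 m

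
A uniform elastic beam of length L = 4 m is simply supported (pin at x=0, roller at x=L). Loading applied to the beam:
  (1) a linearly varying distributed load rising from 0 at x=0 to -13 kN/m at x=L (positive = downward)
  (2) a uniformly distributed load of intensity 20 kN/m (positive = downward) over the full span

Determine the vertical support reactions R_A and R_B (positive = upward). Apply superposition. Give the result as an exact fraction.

R_A = 94/3 kN, R_B = 68/3 kN

Load 1 — triangular load w₀=-13 kN/m (0→w₀ over full span):
  R_A = w₀L/6 = (-13)·4/6 = -26/3 kN
  R_B = w₀L/3 = (-13)·4/3 = -52/3 kN
Load 2 — uniform load w=20 kN/m over full span:
  R_A = wL/2 = 20·4/2 = 40 kN
  R_B = wL/2 = 20·4/2 = 40 kN
Superposition: R_A = 94/3 kN, R_B = 68/3 kN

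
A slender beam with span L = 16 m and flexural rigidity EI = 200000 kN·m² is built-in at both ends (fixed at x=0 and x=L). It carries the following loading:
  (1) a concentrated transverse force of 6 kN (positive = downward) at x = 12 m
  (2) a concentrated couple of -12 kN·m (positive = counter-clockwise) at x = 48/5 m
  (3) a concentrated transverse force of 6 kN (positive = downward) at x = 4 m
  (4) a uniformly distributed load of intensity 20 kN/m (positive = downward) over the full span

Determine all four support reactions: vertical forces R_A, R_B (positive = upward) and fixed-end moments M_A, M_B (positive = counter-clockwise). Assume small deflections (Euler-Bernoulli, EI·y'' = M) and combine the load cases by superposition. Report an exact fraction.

Load 1 — point force P=6 kN at a=12 m (b=L-a=4):
  R_A = Pb²(3a+b)/L³ = 6·4²·(3·12+4)/16³ = 15/16 kN
  M_A = Pab²/L² = 6·12·4²/16² = 9/2 kN·m
  R_B = Pa²(a+3b)/L³ = 6·12²·(12+3·4)/16³ = 81/16 kN
  M_B = -Pa²b/L² = -6·12²·4/16² = -27/2 kN·m
Load 2 — applied couple M₀=-12 kN·m at a=48/5 m (b=L-a=32/5):
  R_A = 6M₀ab/L³ = 6·(-12)·(48/5)·(32/5)/16³ = -27/25 kN
  M_A = M₀b(2a-b)/L² = (-12)·(32/5)·(2·(48/5)-(32/5))/16² = -96/25 kN·m
  R_B = -6M₀ab/L³ = -6·(-12)·(48/5)·(32/5)/16³ = 27/25 kN
  M_B = M₀a(2b-a)/L² = (-12)·(48/5)·(2·(32/5)-(48/5))/16² = -36/25 kN·m
Load 3 — point force P=6 kN at a=4 m (b=L-a=12):
  R_A = Pb²(3a+b)/L³ = 6·12²·(3·4+12)/16³ = 81/16 kN
  M_A = Pab²/L² = 6·4·12²/16² = 27/2 kN·m
  R_B = Pa²(a+3b)/L³ = 6·4²·(4+3·12)/16³ = 15/16 kN
  M_B = -Pa²b/L² = -6·4²·12/16² = -9/2 kN·m
Load 4 — uniform load w=20 kN/m over full span:
  R_A = wL/2 = 20·16/2 = 160 kN
  M_A = wL²/12 = 20·16²/12 = 1280/3 kN·m
  R_B = wL/2 = 20·16/2 = 160 kN
  M_B = -wL²/12 = -20·16²/12 = -1280/3 kN·m
Superposition: R_A = 4123/25 kN, M_A = 33062/75 kN·m, R_B = 4177/25 kN, M_B = -33458/75 kN·m

R_A = 4123/25 kN, M_A = 33062/75 kN·m, R_B = 4177/25 kN, M_B = -33458/75 kN·m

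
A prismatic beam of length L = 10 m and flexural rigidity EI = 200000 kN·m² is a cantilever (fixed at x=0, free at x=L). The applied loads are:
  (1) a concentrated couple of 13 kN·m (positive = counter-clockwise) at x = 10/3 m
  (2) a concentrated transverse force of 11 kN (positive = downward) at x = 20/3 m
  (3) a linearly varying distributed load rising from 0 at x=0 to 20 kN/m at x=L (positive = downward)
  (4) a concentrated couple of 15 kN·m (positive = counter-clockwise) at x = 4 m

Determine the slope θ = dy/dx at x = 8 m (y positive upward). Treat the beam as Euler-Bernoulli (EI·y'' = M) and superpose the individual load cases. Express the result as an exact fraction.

θ(8) = -11771/900000 rad

Load 1 — applied couple M₀=13 kN·m at a=10/3 m (b=L-a=20/3):
  θ_1 = M₀a/EI  [x>a] = 13·(10/3)/200000 = 13/60000 rad
Load 2 — point force P=11 kN at a=20/3 m (b=L-a=10/3):
  θ_2 = -Pa²/(2EI)  [x>a] = -11·(20/3)²/(2·200000) = -11/9000 rad
Load 3 — triangular load w₀=20 kN/m (0→w₀ over full span):
  θ_3 = (w₀Lx²/4-w₀L²x/3-w₀x⁴/(24L))/EI = (20·10·8²/4-20·10²·8/3-20·8⁴/(24·10))/200000 = -116/9375 rad
Load 4 — applied couple M₀=15 kN·m at a=4 m (b=L-a=6):
  θ_4 = M₀a/EI  [x>a] = 15·4/200000 = 3/10000 rad
Superposition: θ = Σ θ_i = -11771/900000 rad ≈ -0.013079 rad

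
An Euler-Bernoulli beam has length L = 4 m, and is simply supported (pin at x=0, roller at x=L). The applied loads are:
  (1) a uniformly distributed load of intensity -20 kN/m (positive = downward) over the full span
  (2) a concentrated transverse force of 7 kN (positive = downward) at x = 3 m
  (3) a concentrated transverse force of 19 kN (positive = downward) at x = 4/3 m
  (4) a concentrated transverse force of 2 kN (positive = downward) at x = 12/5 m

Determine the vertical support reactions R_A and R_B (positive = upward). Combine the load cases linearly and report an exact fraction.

Load 1 — uniform load w=-20 kN/m over full span:
  R_A = wL/2 = (-20)·4/2 = -40 kN
  R_B = wL/2 = (-20)·4/2 = -40 kN
Load 2 — point force P=7 kN at a=3 m (b=L-a=1):
  R_A = Pb/L = 7·1/4 = 7/4 kN
  R_B = Pa/L = 7·3/4 = 21/4 kN
Load 3 — point force P=19 kN at a=4/3 m (b=L-a=8/3):
  R_A = Pb/L = 19·(8/3)/4 = 38/3 kN
  R_B = Pa/L = 19·(4/3)/4 = 19/3 kN
Load 4 — point force P=2 kN at a=12/5 m (b=L-a=8/5):
  R_A = Pb/L = 2·(8/5)/4 = 4/5 kN
  R_B = Pa/L = 2·(12/5)/4 = 6/5 kN
Superposition: R_A = -1487/60 kN, R_B = -1633/60 kN

R_A = -1487/60 kN, R_B = -1633/60 kN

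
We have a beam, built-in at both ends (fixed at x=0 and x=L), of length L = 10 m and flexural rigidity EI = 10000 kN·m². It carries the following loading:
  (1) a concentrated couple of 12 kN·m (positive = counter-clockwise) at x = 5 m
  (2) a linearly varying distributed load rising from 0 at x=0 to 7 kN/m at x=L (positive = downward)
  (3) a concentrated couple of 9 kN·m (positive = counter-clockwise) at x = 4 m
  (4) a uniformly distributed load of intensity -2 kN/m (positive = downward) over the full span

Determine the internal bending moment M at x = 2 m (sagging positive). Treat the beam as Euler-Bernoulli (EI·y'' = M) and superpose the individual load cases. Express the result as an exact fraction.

Load 1 — applied couple M₀=12 kN·m at a=5 m (b=L-a=5):
  M_1 = R_Ax - M_A  [x≤a] with R_A=9/5, M_A=3 = (9/5)·2 - 3 = 3/5 kN·m
Load 2 — triangular load w₀=7 kN/m (0→w₀ over full span):
  M_2 = 3w₀Lx/20 - w₀L²/30 - w₀x³/(6L) = 3·7·10·2/20 - 7·10²/30 - 7·2³/(6·10) = -49/15 kN·m
Load 3 — applied couple M₀=9 kN·m at a=4 m (b=L-a=6):
  M_3 = R_Ax - M_A  [x≤a] with R_A=162/125, M_A=27/25 = (162/125)·2 - (27/25) = 189/125 kN·m
Load 4 — uniform load w=-2 kN/m over full span:
  M_4 = wLx/2 - wL²/12 - wx²/2 = (-2)·10·2/2 - (-2)·10²/12 - (-2)·2²/2 = 2/3 kN·m
Superposition: M = Σ M_i = -61/125 kN·m ≈ -0.488000 kN·m

M(2) = -61/125 kN·m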